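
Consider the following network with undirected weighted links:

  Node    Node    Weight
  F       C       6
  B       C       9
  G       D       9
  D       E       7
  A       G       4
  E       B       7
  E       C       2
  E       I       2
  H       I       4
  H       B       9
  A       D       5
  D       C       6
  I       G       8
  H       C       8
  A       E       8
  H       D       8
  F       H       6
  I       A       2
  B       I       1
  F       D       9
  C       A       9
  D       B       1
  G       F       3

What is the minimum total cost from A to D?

Candidate routes:
A–I–B–D: 2+1+1 = 4
A–D: 5 = 5
Cheapest is A–I–B–D at 4.

4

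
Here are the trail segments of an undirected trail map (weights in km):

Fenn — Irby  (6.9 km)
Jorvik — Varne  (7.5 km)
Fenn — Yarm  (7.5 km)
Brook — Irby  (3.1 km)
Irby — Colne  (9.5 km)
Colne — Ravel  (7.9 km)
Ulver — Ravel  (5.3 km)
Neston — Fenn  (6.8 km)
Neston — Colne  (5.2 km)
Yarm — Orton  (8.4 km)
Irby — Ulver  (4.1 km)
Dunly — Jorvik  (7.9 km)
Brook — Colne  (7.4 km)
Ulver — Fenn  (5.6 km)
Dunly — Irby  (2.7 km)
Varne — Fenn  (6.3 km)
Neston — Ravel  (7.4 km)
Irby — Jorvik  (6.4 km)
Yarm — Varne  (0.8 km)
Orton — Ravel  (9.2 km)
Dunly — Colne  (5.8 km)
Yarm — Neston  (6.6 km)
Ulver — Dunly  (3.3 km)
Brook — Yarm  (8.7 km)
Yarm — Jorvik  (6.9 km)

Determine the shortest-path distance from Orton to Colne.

17.1 km

Settle nodes by increasing distance from Orton:
Orton: 0
Yarm: 8.4  (via Orton)
Ravel: 9.2  (via Orton)
Varne: 9.2  (via Yarm)
Ulver: 14.5  (via Ravel)
Neston: 15  (via Yarm)
Jorvik: 15.3  (via Yarm)
Fenn: 15.5  (via Varne)
Colne: 17.1  (via Ravel)
Shortest route: Orton–Ravel–Colne = 17.1 km.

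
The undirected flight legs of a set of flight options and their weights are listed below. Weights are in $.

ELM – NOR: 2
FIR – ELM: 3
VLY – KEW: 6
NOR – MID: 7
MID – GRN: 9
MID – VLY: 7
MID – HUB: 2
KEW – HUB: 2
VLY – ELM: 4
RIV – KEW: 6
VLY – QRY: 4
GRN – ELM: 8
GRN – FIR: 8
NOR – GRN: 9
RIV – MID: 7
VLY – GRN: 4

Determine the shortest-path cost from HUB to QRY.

$12

Compare a few routes:
HUB–MID–VLY–QRY: 2+7+4 = 13
HUB–KEW–VLY–QRY: 2+6+4 = 12
HUB–MID–NOR–ELM–VLY–QRY: 2+7+2+4+4 = 19
HUB–MID–GRN–VLY–QRY: 2+9+4+4 = 19
Cheapest is HUB–KEW–VLY–QRY at $12.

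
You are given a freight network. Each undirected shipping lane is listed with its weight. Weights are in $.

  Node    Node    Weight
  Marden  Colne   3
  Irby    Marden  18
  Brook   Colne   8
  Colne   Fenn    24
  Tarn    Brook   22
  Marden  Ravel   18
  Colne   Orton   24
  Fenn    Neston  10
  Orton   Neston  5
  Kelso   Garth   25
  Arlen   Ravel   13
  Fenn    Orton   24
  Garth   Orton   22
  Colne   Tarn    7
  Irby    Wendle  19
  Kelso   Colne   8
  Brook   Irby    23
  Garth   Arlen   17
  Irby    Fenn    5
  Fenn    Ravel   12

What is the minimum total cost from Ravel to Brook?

Compare a few routes:
Ravel → Fenn → Colne → Brook: 12+24+8 = 44
Ravel → Marden → Colne → Brook: 18+3+8 = 29
Ravel → Fenn → Irby → Brook: 12+5+23 = 40
The minimum is $29 via Ravel → Marden → Colne → Brook.

$29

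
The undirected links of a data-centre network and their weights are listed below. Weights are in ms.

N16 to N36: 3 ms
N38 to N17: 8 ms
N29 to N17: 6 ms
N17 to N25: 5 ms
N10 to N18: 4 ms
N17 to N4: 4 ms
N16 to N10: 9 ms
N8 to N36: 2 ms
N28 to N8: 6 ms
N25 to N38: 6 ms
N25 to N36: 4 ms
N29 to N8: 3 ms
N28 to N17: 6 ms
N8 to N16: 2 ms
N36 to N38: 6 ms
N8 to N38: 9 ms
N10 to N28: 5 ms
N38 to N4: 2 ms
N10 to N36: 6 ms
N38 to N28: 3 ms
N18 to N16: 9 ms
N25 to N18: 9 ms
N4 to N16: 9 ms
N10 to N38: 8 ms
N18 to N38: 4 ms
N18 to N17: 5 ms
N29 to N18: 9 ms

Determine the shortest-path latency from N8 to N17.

Compare a few routes:
N8 → N36 → N25 → N17: 2+4+5 = 11
N8 → N29 → N17: 3+6 = 9
The minimum is 9 ms via N8 → N29 → N17.

9 ms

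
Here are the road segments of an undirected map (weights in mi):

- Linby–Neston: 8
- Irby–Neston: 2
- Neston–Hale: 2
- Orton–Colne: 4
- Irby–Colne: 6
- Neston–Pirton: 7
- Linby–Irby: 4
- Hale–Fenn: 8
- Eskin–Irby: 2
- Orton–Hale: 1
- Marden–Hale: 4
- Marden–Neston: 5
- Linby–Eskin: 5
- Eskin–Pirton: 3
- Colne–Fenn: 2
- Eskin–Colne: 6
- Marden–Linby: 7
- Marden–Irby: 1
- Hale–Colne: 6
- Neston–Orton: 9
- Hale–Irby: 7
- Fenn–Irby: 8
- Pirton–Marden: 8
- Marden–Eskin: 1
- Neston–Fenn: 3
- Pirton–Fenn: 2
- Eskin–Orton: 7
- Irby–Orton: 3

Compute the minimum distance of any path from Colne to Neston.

5 mi

Settle nodes by increasing distance from Colne:
Colne: 0
Fenn: 2  (via Colne)
Orton: 4  (via Colne)
Pirton: 4  (via Fenn)
Neston: 5  (via Fenn)
Shortest route: Colne → Fenn → Neston = 5 mi.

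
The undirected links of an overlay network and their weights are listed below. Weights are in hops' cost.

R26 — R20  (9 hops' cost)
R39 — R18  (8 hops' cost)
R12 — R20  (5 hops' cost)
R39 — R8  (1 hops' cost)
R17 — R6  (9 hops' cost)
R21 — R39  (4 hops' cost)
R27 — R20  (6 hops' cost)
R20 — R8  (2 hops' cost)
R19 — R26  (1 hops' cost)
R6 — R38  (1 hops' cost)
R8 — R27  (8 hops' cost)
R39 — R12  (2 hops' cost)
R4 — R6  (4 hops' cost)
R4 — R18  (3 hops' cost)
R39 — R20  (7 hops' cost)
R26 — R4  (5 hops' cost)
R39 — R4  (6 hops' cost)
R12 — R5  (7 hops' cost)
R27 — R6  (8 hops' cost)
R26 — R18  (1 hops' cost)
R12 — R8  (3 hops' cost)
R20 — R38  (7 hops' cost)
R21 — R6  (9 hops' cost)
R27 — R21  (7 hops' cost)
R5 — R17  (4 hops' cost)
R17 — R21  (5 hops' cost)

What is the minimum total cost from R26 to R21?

13 hops' cost

Compare a few routes:
R26–R4–R39–R21: 5+6+4 = 15
R26–R18–R4–R39–R21: 1+3+6+4 = 14
R26–R18–R39–R21: 1+8+4 = 13
Cheapest is R26–R18–R39–R21 at 13 hops' cost.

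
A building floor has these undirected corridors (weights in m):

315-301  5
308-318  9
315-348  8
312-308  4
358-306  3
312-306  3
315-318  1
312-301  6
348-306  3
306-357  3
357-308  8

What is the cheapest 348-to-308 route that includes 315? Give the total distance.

Best 348 to 315: 348 → 315 costing 8
Best 315 to 308: 315 → 318 → 308 costing 10
Total via 315: 8 + 10 = 18 m.

18 m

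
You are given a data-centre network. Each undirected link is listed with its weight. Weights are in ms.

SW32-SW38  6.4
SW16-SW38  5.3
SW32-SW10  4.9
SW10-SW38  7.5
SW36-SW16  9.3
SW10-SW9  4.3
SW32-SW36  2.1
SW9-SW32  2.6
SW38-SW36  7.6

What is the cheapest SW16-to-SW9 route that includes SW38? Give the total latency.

14.3 ms

Best SW16 to SW38: SW16 → SW38 costing 5.3
Best SW38 to SW9: SW38 → SW32 → SW9 costing 9
Total via SW38: 5.3 + 9 = 14.3 ms.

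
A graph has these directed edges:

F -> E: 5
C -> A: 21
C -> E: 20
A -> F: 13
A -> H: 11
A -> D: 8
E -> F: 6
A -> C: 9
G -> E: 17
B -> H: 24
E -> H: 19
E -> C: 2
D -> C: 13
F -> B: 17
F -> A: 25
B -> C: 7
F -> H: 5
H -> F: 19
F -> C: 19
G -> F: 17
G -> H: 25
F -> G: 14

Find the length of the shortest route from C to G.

40

Candidate routes:
C - E - F - G: 20+6+14 = 40
C - A - H - F - G: 21+11+19+14 = 65
C - A - F - G: 21+13+14 = 48
The minimum is 40 via C - E - F - G.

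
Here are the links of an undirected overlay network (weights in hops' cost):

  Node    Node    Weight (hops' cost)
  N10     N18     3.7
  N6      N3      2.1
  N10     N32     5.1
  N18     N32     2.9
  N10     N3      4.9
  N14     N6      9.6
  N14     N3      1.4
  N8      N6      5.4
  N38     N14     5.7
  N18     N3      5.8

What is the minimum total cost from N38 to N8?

Shortest distances from N38:
N38: 0
N14: 5.7  (via N38)
N3: 7.1  (via N14)
N6: 9.2  (via N3)
N10: 12  (via N3)
N18: 12.9  (via N3)
N8: 14.6  (via N6)
Shortest route: N38–N14–N3–N6–N8 = 14.6 hops' cost.

14.6 hops' cost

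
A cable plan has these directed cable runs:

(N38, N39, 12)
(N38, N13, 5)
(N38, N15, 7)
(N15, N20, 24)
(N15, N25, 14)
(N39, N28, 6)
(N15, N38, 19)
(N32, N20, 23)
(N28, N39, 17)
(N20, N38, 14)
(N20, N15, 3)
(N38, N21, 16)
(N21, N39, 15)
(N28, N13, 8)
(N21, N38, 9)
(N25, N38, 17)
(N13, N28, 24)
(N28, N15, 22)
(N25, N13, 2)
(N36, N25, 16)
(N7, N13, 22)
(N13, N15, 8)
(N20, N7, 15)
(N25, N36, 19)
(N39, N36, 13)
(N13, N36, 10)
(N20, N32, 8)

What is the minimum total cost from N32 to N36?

52

Shortest distances from N32:
N32: 0
N20: 23  (via N32)
N15: 26  (via N20)
N38: 37  (via N20)
N7: 38  (via N20)
N25: 40  (via N15)
N13: 42  (via N38)
N39: 49  (via N38)
N36: 52  (via N13)
Shortest route: N32–N20–N38–N13–N36 = 52.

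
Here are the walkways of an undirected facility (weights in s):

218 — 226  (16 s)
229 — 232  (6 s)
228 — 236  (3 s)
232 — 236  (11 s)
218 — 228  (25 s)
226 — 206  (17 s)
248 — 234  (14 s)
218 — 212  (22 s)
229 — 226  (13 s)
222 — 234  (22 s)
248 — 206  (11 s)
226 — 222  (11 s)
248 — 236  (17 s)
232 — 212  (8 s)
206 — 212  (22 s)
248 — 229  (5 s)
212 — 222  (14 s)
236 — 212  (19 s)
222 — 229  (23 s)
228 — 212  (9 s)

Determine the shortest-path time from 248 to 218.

34 s

Compare a few routes:
248 → 229 → 232 → 212 → 218: 5+6+8+22 = 41
248 → 229 → 226 → 218: 5+13+16 = 34
Cheapest is 248 → 229 → 226 → 218 at 34 s.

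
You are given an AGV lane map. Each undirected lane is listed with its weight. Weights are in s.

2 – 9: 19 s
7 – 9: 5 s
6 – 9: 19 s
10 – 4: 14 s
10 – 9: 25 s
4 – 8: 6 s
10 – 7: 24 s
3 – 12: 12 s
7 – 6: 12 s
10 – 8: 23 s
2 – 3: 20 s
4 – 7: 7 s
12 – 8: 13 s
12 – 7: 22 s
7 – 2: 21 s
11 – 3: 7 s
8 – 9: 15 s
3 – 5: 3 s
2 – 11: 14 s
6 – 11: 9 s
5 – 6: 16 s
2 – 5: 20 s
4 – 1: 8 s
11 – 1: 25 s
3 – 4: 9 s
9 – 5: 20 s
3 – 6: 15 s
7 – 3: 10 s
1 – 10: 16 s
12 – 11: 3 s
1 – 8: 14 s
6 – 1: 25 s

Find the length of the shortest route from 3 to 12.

10 s

Candidate routes:
3–11–12: 7+3 = 10
3–12: 12 = 12
Cheapest is 3–11–12 at 10 s.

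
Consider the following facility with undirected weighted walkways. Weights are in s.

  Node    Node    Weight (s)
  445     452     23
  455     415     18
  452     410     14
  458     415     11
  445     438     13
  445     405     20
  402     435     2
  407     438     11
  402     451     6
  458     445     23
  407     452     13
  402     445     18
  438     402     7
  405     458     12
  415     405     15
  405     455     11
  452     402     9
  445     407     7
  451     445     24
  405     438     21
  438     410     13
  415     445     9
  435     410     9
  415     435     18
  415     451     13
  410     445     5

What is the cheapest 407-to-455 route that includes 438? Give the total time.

Best 407 to 438: 407 → 438 costing 11
Best 438 to 455: 438 → 405 → 455 costing 32
Total via 438: 11 + 32 = 43 s.

43 s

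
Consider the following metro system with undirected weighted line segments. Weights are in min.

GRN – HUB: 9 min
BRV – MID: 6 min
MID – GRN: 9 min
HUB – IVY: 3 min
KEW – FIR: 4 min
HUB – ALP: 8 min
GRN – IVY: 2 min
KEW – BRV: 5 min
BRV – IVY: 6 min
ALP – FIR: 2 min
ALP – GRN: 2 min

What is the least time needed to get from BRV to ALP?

Shortest distances from BRV:
BRV: 0
KEW: 5  (via BRV)
IVY: 6  (via BRV)
MID: 6  (via BRV)
GRN: 8  (via IVY)
HUB: 9  (via IVY)
FIR: 9  (via KEW)
ALP: 10  (via GRN)
Shortest route: BRV → IVY → GRN → ALP = 10 min.

10 min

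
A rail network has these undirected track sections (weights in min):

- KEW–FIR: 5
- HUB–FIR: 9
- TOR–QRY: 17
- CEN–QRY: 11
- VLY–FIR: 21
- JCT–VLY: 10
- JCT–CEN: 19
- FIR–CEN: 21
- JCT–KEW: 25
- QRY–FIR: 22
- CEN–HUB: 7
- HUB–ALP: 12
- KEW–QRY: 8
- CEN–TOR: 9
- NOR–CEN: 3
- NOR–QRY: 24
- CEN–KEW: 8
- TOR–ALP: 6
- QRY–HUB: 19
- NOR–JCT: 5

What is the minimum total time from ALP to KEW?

Candidate routes:
ALP–HUB–FIR–KEW: 12+9+5 = 26
ALP–TOR–CEN–KEW: 6+9+8 = 23
The minimum is 23 min via ALP–TOR–CEN–KEW.

23 min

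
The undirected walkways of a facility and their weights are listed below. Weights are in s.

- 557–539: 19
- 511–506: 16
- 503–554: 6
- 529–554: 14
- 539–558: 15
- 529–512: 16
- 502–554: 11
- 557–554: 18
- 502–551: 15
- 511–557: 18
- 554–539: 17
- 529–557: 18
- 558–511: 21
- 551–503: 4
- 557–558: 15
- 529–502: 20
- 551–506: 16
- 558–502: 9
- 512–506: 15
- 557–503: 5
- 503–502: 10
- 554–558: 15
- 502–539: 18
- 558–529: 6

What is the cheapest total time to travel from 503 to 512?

Enumerating some paths:
503–557–529–512: 5+18+16 = 39
503–551–506–512: 4+16+15 = 35
503–554–529–512: 6+14+16 = 36
The minimum is 35 s via 503–551–506–512.

35 s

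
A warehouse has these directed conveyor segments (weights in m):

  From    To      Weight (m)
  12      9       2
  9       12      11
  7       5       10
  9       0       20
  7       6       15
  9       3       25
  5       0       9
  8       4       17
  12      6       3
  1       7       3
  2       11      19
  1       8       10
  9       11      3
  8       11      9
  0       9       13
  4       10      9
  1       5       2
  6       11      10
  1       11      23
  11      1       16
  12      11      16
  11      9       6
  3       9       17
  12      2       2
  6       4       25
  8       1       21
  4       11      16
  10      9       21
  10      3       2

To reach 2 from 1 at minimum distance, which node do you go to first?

Compare a few routes:
1 → 8 → 11 → 9 → 12 → 2: 10+9+6+11+2 = 38
1 → 5 → 0 → 9 → 12 → 2: 2+9+13+11+2 = 37
1 → 11 → 9 → 12 → 2: 23+6+11+2 = 42
The minimum is 37 m via 1 → 5 → 0 → 9 → 12 → 2.
So from 1 the first move is to 5.

5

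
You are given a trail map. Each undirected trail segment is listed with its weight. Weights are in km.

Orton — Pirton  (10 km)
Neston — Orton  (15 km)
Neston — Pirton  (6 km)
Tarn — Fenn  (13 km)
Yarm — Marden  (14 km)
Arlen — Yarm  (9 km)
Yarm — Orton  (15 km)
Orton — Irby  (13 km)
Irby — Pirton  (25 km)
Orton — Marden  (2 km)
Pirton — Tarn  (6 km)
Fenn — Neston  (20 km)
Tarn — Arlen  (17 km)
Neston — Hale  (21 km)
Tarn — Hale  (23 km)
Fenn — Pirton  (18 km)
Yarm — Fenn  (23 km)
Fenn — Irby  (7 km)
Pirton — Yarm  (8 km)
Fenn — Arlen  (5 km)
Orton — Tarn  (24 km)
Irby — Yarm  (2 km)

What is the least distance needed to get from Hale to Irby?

Shortest distances from Hale:
Hale: 0
Neston: 21  (via Hale)
Tarn: 23  (via Hale)
Pirton: 27  (via Neston)
Yarm: 35  (via Pirton)
Fenn: 36  (via Tarn)
Orton: 36  (via Neston)
Irby: 37  (via Yarm)
Shortest route: Hale–Neston–Pirton–Yarm–Irby = 37 km.

37 km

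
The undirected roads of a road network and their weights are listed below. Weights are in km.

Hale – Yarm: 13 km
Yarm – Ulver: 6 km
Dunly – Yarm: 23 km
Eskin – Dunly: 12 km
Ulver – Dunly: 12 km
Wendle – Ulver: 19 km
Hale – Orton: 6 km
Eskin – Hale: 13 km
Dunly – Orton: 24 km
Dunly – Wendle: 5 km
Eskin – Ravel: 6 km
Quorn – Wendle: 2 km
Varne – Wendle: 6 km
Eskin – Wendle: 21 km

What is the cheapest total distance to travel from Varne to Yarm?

29 km

Candidate routes:
Varne - Wendle - Dunly - Yarm: 6+5+23 = 34
Varne - Wendle - Ulver - Yarm: 6+19+6 = 31
Varne - Wendle - Dunly - Ulver - Yarm: 6+5+12+6 = 29
Varne - Wendle - Dunly - Eskin - Hale - Yarm: 6+5+12+13+13 = 49
Cheapest is Varne - Wendle - Dunly - Ulver - Yarm at 29 km.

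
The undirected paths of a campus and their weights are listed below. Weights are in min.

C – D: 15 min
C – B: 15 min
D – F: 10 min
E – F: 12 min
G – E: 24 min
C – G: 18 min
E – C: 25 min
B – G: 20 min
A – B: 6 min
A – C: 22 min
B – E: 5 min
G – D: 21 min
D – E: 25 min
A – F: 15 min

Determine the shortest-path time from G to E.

24 min

Candidate routes:
G–C–B–E: 18+15+5 = 38
G–E: 24 = 24
G–C–E: 18+25 = 43
G–B–E: 20+5 = 25
The minimum is 24 min via G–E.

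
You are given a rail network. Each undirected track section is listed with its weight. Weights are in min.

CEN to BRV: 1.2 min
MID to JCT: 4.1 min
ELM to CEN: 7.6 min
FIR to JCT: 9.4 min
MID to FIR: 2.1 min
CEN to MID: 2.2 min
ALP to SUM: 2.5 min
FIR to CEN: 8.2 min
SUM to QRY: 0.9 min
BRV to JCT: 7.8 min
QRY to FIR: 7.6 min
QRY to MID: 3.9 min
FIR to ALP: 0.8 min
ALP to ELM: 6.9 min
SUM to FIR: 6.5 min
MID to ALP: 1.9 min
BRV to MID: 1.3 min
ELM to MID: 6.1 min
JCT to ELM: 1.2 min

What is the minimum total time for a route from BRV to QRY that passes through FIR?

7.6 min

Best BRV to FIR: BRV–MID–FIR costing 3.4
Shortest FIR→QRY: FIR–ALP–SUM–QRY = 4.2
Total via FIR: 3.4 + 4.2 = 7.6 min.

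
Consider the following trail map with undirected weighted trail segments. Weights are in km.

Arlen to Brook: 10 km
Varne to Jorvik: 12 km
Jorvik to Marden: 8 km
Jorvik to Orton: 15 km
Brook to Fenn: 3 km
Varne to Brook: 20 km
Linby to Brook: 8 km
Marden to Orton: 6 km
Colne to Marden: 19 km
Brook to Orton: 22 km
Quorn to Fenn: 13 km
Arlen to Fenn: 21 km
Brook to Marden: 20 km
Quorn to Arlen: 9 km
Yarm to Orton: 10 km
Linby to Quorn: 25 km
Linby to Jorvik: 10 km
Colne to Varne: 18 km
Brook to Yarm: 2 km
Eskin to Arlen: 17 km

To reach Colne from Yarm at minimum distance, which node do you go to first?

Candidate routes:
Yarm → Orton → Marden → Colne: 10+6+19 = 35
Yarm → Brook → Varne → Colne: 2+20+18 = 40
The minimum is 35 km via Yarm → Orton → Marden → Colne.
So from Yarm the first move is to Orton.

Orton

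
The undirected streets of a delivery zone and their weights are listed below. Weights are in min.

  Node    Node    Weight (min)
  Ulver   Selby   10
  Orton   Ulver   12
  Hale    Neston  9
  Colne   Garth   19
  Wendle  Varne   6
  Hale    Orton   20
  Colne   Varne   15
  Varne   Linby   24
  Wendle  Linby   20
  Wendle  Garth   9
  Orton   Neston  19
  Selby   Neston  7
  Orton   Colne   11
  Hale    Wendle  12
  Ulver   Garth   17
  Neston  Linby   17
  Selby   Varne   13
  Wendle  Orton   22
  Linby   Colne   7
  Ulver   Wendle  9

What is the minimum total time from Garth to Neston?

30 min

Compare a few routes:
Garth - Wendle - Hale - Neston: 9+12+9 = 30
Garth - Ulver - Selby - Neston: 17+10+7 = 34
Cheapest is Garth - Wendle - Hale - Neston at 30 min.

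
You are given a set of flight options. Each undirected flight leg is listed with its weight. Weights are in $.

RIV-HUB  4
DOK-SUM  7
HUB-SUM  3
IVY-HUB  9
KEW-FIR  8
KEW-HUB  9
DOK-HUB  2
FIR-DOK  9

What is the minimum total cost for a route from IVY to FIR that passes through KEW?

$26

Best IVY to KEW: IVY → HUB → KEW costing 18
Best KEW to FIR: KEW → FIR costing 8
Total via KEW: 18 + 8 = $26.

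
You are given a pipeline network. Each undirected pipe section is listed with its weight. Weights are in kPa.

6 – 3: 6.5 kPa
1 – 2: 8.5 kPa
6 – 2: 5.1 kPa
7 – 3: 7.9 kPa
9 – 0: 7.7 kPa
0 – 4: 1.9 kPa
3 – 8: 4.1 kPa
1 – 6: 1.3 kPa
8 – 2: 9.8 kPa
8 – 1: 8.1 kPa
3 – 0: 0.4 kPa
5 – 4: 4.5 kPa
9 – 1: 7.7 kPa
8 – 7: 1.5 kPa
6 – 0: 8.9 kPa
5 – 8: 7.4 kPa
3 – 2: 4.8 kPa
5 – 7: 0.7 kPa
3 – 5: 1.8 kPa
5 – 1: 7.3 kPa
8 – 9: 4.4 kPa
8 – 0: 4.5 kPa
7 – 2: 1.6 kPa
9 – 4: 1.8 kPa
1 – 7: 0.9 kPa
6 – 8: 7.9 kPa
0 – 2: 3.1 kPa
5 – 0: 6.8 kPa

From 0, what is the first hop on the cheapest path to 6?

3

Enumerating some paths:
0 → 3 → 6: 0.4+6.5 = 6.9
0 → 3 → 5 → 7 → 1 → 6: 0.4+1.8+0.7+0.9+1.3 = 5.1
Cheapest is 0 → 3 → 5 → 7 → 1 → 6 at 5.1 kPa.
So from 0 the first move is to 3.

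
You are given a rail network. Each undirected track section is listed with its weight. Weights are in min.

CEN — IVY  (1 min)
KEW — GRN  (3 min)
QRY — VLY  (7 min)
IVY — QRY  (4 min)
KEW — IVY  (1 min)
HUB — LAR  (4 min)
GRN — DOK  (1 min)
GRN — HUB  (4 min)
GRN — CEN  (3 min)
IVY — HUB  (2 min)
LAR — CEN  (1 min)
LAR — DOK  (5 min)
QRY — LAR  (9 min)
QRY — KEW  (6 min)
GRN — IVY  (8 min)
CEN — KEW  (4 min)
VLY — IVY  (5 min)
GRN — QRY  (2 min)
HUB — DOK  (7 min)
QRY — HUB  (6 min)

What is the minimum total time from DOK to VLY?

10 min

Settle nodes by increasing distance from DOK:
DOK: 0
GRN: 1  (via DOK)
QRY: 3  (via GRN)
KEW: 4  (via GRN)
CEN: 4  (via GRN)
LAR: 5  (via DOK)
HUB: 5  (via GRN)
IVY: 5  (via KEW)
VLY: 10  (via QRY)
Shortest route: DOK → GRN → QRY → VLY = 10 min.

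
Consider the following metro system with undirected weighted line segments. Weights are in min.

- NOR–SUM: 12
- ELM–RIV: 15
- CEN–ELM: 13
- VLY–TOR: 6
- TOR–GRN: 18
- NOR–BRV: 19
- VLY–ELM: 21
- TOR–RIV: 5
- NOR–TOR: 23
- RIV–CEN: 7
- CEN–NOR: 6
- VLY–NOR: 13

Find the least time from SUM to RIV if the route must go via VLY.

36 min

Shortest SUM→VLY: SUM → NOR → VLY = 25
Shortest VLY→RIV: VLY → TOR → RIV = 11
Total via VLY: 25 + 11 = 36 min.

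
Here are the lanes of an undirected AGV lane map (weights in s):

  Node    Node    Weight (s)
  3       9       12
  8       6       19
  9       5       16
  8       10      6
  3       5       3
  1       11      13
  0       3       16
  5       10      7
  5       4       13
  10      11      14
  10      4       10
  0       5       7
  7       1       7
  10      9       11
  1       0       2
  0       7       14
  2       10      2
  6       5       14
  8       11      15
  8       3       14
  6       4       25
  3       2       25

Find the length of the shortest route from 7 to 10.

Shortest distances from 7:
7: 0
1: 7  (via 7)
0: 9  (via 1)
5: 16  (via 0)
3: 19  (via 5)
11: 20  (via 1)
10: 23  (via 5)
Shortest route: 7 → 1 → 0 → 5 → 10 = 23 s.

23 s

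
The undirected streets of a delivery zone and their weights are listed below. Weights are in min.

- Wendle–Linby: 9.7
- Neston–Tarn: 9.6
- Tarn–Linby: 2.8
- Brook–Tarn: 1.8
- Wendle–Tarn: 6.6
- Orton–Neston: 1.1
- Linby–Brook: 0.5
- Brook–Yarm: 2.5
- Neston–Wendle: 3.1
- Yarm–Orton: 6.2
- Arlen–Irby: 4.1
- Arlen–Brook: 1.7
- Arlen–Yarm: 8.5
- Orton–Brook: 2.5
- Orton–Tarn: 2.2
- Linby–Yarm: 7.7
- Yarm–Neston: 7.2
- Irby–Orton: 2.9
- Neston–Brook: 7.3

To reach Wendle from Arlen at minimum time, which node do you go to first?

Compare a few routes:
Arlen - Brook - Tarn - Wendle: 1.7+1.8+6.6 = 10.1
Arlen - Brook - Tarn - Orton - Neston - Wendle: 1.7+1.8+2.2+1.1+3.1 = 9.9
Arlen - Brook - Orton - Neston - Wendle: 1.7+2.5+1.1+3.1 = 8.4
The minimum is 8.4 min via Arlen - Brook - Orton - Neston - Wendle.
So from Arlen the first move is to Brook.

Brook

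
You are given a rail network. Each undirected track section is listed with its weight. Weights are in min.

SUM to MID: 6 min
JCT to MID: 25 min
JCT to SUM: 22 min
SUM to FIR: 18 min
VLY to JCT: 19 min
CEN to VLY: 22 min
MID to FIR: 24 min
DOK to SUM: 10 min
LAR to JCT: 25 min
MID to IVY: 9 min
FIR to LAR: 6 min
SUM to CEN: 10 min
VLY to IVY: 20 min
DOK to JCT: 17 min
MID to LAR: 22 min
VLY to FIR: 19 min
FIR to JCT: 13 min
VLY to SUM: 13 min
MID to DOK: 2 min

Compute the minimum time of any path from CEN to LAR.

Shortest distances from CEN:
CEN: 0
SUM: 10  (via CEN)
MID: 16  (via SUM)
DOK: 18  (via MID)
VLY: 22  (via CEN)
IVY: 25  (via MID)
FIR: 28  (via SUM)
JCT: 32  (via SUM)
LAR: 34  (via FIR)
Shortest route: CEN–SUM–FIR–LAR = 34 min.

34 min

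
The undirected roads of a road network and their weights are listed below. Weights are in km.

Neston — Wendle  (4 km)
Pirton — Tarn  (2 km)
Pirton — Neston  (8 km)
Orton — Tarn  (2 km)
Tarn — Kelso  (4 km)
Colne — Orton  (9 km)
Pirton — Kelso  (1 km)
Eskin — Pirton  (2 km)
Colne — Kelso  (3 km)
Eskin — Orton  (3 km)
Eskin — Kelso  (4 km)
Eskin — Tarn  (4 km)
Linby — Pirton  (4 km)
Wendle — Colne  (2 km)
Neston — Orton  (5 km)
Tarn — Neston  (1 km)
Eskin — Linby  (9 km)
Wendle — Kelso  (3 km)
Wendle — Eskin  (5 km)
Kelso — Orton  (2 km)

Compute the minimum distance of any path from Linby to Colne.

Candidate routes:
Linby–Pirton–Kelso–Colne: 4+1+3 = 8
Linby–Pirton–Tarn–Neston–Wendle–Colne: 4+2+1+4+2 = 13
Linby–Pirton–Tarn–Kelso–Colne: 4+2+4+3 = 13
Linby–Pirton–Kelso–Wendle–Colne: 4+1+3+2 = 10
Cheapest is Linby–Pirton–Kelso–Colne at 8 km.

8 km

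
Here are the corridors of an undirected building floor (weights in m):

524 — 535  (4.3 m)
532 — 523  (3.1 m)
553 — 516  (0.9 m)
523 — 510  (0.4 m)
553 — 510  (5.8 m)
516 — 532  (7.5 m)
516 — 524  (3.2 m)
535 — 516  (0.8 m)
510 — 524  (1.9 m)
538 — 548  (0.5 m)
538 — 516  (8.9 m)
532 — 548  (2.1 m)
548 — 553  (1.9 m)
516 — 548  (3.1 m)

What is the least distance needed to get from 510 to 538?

6.1 m

Settle nodes by increasing distance from 510:
510: 0
523: 0.4  (via 510)
524: 1.9  (via 510)
532: 3.5  (via 523)
516: 5.1  (via 524)
548: 5.6  (via 532)
553: 5.8  (via 510)
535: 5.9  (via 516)
538: 6.1  (via 548)
Shortest route: 510–523–532–548–538 = 6.1 m.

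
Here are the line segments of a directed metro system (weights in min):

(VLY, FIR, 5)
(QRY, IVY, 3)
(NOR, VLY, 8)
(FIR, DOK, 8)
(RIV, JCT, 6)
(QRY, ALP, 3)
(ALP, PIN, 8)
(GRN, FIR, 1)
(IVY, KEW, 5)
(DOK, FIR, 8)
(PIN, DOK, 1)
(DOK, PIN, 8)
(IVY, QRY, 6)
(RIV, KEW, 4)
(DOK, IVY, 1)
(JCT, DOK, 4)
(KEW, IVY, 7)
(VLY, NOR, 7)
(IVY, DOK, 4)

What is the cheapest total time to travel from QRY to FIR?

Settle nodes by increasing distance from QRY:
QRY: 0
IVY: 3  (via QRY)
ALP: 3  (via QRY)
DOK: 7  (via IVY)
KEW: 8  (via IVY)
PIN: 11  (via ALP)
FIR: 15  (via DOK)
Shortest route: QRY → IVY → DOK → FIR = 15 min.

15 min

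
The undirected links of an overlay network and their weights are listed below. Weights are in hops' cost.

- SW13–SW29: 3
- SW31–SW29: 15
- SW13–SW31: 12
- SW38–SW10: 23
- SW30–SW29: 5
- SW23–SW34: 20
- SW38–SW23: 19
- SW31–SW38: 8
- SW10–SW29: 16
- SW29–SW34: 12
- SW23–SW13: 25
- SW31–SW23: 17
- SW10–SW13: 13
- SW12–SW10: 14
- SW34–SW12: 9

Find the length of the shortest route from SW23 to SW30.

33 hops' cost

Enumerating some paths:
SW23 → SW13 → SW29 → SW30: 25+3+5 = 33
SW23 → SW31 → SW13 → SW29 → SW30: 17+12+3+5 = 37
The minimum is 33 hops' cost via SW23 → SW13 → SW29 → SW30.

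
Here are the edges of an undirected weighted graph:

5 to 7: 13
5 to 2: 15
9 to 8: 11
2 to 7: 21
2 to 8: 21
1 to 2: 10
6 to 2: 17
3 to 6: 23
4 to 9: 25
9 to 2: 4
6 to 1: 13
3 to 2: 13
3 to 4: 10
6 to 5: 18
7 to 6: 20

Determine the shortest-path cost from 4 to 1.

33

Shortest distances from 4:
4: 0
3: 10  (via 4)
2: 23  (via 3)
9: 25  (via 4)
1: 33  (via 2)
Shortest route: 4–3–2–1 = 33.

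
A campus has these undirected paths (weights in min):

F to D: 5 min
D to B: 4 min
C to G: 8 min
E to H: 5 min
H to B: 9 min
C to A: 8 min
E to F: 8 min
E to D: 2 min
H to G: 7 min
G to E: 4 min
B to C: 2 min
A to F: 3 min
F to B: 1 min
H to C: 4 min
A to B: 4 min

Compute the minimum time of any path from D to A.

Enumerating some paths:
D - E - F - A: 2+8+3 = 13
D - F - B - A: 5+1+4 = 10
D - B - C - A: 4+2+8 = 14
D - B - A: 4+4 = 8
Cheapest is D - B - A at 8 min.

8 min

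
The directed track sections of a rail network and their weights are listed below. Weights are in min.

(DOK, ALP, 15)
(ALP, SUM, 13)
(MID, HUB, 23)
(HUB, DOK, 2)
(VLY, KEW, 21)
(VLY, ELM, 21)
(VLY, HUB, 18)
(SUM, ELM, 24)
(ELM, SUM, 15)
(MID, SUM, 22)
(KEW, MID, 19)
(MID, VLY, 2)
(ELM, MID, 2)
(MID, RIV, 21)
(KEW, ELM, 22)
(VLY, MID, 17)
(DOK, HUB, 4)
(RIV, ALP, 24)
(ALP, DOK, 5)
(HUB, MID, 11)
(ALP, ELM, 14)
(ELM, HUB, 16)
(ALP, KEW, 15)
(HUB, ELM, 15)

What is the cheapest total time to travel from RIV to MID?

40 min

Shortest distances from RIV:
RIV: 0
ALP: 24  (via RIV)
DOK: 29  (via ALP)
HUB: 33  (via DOK)
SUM: 37  (via ALP)
ELM: 38  (via ALP)
KEW: 39  (via ALP)
MID: 40  (via ELM)
Shortest route: RIV–ALP–ELM–MID = 40 min.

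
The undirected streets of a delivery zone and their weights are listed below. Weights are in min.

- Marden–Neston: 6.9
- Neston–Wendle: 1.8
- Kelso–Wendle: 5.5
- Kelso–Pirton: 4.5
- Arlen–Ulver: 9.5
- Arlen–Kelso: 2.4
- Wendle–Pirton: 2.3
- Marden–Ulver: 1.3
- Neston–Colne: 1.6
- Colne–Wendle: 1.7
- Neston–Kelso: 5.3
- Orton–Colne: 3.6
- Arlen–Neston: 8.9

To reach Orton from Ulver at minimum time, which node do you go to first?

Compare a few routes:
Ulver–Marden–Neston–Colne–Orton: 1.3+6.9+1.6+3.6 = 13.4
Ulver–Marden–Neston–Wendle–Colne–Orton: 1.3+6.9+1.8+1.7+3.6 = 15.3
Cheapest is Ulver–Marden–Neston–Colne–Orton at 13.4 min.
So from Ulver the first move is to Marden.

Marden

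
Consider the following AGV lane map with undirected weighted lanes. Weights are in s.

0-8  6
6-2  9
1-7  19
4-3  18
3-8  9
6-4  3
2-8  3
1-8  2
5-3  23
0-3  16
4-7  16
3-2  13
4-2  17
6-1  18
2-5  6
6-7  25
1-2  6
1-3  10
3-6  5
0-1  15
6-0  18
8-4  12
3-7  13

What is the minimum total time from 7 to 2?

24 s

Candidate routes:
7 - 3 - 8 - 2: 13+9+3 = 25
7 - 1 - 8 - 2: 19+2+3 = 24
Cheapest is 7 - 1 - 8 - 2 at 24 s.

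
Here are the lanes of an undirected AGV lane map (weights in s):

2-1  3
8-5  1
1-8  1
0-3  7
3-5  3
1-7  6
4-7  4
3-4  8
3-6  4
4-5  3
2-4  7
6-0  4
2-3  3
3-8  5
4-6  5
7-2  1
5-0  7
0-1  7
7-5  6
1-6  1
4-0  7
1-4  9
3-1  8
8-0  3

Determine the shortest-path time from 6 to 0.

4 s

Candidate routes:
6 → 1 → 8 → 0: 1+1+3 = 5
6 → 0: 4 = 4
Cheapest is 6 → 0 at 4 s.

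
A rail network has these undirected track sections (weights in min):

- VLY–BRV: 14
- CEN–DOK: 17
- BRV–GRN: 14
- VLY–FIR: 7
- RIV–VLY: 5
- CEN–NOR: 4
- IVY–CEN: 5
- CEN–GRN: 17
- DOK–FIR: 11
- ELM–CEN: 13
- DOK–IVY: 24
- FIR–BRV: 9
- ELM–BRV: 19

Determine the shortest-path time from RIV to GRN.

33 min

Shortest distances from RIV:
RIV: 0
VLY: 5  (via RIV)
FIR: 12  (via VLY)
BRV: 19  (via VLY)
DOK: 23  (via FIR)
GRN: 33  (via BRV)
Shortest route: RIV → VLY → BRV → GRN = 33 min.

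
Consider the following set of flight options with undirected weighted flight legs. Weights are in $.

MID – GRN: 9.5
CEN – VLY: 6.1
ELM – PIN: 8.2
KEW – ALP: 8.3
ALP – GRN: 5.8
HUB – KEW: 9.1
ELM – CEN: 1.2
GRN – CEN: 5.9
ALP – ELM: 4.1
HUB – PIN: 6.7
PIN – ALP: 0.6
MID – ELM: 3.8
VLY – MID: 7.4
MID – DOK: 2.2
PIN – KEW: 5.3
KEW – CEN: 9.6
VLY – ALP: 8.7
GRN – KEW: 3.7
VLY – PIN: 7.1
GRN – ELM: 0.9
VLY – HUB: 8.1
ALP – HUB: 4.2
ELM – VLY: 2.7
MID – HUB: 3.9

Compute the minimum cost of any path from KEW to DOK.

$10.6

Running Dijkstra from KEW:
KEW: 0
GRN: 3.7  (via KEW)
ELM: 4.6  (via GRN)
PIN: 5.3  (via KEW)
CEN: 5.8  (via ELM)
ALP: 5.9  (via PIN)
VLY: 7.3  (via ELM)
MID: 8.4  (via ELM)
HUB: 9.1  (via KEW)
DOK: 10.6  (via MID)
Shortest route: KEW–GRN–ELM–MID–DOK = $10.6.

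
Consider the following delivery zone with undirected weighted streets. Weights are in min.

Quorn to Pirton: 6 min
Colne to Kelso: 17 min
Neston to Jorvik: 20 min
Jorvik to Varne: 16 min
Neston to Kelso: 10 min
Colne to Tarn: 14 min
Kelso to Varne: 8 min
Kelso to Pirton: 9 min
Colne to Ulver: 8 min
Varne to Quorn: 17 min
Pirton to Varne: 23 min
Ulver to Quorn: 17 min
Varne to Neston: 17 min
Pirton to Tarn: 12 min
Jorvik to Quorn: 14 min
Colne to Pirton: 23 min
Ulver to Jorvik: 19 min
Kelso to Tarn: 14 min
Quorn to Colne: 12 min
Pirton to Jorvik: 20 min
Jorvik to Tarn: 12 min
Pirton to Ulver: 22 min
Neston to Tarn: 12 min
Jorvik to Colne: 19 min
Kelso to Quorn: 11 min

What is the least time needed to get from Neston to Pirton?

19 min

Candidate routes:
Neston–Kelso–Quorn–Pirton: 10+11+6 = 27
Neston–Kelso–Pirton: 10+9 = 19
Neston–Varne–Kelso–Pirton: 17+8+9 = 34
Neston–Tarn–Pirton: 12+12 = 24
The minimum is 19 min via Neston–Kelso–Pirton.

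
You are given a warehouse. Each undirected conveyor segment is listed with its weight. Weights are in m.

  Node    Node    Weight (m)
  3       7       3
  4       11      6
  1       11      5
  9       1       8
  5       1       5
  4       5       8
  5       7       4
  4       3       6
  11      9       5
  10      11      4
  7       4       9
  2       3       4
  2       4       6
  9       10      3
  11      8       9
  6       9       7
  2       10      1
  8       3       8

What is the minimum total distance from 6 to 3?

Enumerating some paths:
6 → 9 → 11 → 4 → 3: 7+5+6+6 = 24
6 → 9 → 10 → 2 → 4 → 3: 7+3+1+6+6 = 23
6 → 9 → 11 → 10 → 2 → 3: 7+5+4+1+4 = 21
6 → 9 → 10 → 2 → 3: 7+3+1+4 = 15
The minimum is 15 m via 6 → 9 → 10 → 2 → 3.

15 m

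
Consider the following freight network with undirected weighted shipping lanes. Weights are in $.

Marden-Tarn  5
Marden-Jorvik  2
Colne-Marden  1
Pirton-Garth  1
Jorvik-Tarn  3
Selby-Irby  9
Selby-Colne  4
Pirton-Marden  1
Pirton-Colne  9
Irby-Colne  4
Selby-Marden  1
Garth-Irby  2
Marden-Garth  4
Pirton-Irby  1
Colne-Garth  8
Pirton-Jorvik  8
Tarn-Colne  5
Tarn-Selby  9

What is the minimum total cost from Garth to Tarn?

$7

Compare a few routes:
Garth → Pirton → Marden → Colne → Tarn: 1+1+1+5 = 8
Garth → Pirton → Marden → Tarn: 1+1+5 = 7
Garth → Irby → Pirton → Marden → Tarn: 2+1+1+5 = 9
The minimum is $7 via Garth → Pirton → Marden → Tarn.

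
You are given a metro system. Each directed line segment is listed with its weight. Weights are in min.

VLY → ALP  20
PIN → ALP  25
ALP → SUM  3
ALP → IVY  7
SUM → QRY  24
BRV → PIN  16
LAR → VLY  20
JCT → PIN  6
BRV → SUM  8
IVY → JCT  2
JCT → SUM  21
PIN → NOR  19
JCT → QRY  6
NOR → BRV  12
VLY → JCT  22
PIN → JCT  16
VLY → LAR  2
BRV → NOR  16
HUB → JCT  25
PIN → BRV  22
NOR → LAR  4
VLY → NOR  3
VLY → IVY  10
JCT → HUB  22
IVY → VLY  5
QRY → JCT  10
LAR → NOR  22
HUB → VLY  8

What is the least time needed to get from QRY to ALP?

Compare a few routes:
QRY–JCT–PIN–NOR–LAR–VLY–ALP: 10+6+19+4+20+20 = 79
QRY–JCT–HUB–VLY–ALP: 10+22+8+20 = 60
QRY–JCT–PIN–ALP: 10+6+25 = 41
The minimum is 41 min via QRY–JCT–PIN–ALP.

41 min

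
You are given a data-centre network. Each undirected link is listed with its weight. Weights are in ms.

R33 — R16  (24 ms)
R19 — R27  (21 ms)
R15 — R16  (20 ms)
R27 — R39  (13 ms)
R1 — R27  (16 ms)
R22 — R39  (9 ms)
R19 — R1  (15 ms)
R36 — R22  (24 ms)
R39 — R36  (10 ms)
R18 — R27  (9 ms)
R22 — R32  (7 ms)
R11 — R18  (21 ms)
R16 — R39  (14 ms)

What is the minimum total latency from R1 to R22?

38 ms

Candidate routes:
R1–R19–R27–R39–R22: 15+21+13+9 = 58
R1–R27–R39–R22: 16+13+9 = 38
Cheapest is R1–R27–R39–R22 at 38 ms.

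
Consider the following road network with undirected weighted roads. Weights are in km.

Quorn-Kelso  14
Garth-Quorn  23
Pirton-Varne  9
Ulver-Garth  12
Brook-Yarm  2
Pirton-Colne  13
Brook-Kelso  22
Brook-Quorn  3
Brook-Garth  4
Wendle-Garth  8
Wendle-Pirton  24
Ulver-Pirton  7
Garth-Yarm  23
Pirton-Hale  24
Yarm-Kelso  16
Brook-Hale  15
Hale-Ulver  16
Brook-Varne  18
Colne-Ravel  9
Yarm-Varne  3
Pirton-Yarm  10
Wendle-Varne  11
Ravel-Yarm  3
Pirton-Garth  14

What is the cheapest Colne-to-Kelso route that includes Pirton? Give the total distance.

39 km

Shortest Colne→Pirton: Colne → Pirton = 13
Best Pirton to Kelso: Pirton → Yarm → Kelso costing 26
Total via Pirton: 13 + 26 = 39 km.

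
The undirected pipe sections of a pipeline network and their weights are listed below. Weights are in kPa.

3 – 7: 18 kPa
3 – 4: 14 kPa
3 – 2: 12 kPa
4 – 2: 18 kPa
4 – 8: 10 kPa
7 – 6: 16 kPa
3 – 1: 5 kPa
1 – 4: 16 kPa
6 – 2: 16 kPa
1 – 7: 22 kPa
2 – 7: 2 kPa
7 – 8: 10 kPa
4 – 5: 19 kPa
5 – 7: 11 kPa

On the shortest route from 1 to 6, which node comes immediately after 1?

3

Candidate routes:
1 → 3 → 2 → 7 → 6: 5+12+2+16 = 35
1 → 7 → 6: 22+16 = 38
1 → 3 → 2 → 6: 5+12+16 = 33
1 → 3 → 7 → 6: 5+18+16 = 39
The minimum is 33 kPa via 1 → 3 → 2 → 6.
So from 1 the first move is to 3.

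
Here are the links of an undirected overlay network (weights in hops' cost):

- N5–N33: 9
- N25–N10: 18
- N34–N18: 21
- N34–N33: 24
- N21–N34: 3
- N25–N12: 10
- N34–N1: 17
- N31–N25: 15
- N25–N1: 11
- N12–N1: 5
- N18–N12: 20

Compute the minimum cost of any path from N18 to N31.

Running Dijkstra from N18:
N18: 0
N12: 20  (via N18)
N34: 21  (via N18)
N21: 24  (via N34)
N1: 25  (via N12)
N25: 30  (via N12)
N31: 45  (via N25)
Shortest route: N18 → N12 → N25 → N31 = 45 hops' cost.

45 hops' cost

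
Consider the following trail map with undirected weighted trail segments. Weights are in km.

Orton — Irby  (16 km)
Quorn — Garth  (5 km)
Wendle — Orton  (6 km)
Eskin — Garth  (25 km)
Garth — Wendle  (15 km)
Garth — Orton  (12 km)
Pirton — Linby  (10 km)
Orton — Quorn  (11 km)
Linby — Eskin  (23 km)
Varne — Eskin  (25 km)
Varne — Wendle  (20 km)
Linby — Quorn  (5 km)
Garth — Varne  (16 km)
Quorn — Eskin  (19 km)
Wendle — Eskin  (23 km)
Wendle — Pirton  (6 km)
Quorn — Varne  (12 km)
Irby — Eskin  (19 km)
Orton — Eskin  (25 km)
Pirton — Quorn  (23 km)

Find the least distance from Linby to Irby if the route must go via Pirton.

38 km

Shortest Linby→Pirton: Linby → Pirton = 10
Shortest Pirton→Irby: Pirton → Wendle → Orton → Irby = 28
Total via Pirton: 10 + 28 = 38 km.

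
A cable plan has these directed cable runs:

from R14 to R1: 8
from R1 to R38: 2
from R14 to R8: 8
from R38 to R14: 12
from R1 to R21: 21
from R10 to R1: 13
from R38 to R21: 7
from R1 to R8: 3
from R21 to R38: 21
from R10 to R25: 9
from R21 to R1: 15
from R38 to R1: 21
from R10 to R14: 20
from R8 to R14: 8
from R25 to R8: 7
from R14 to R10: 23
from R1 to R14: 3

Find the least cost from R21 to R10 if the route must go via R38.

52

Shortest R21→R38: R21 → R1 → R38 = 17
Best R38 to R10: R38 → R14 → R10 costing 35
Total via R38: 17 + 35 = 52.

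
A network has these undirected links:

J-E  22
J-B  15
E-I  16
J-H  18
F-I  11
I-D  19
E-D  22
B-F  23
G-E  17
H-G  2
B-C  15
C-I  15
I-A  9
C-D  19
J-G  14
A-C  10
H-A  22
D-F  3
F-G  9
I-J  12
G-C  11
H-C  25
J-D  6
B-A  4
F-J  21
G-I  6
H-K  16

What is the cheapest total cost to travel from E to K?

35

Shortest distances from E:
E: 0
I: 16  (via E)
G: 17  (via E)
H: 19  (via G)
D: 22  (via E)
J: 22  (via E)
A: 25  (via I)
F: 25  (via D)
C: 28  (via G)
B: 29  (via A)
K: 35  (via H)
Shortest route: E–G–H–K = 35.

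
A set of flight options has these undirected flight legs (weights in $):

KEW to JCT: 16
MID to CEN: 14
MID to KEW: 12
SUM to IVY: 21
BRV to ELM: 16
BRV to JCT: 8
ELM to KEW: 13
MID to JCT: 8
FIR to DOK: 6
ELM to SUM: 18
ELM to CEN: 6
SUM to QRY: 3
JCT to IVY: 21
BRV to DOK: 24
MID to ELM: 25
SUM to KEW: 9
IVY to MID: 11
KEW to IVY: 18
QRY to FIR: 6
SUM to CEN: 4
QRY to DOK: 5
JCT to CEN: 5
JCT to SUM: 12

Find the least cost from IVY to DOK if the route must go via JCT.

$36

Best IVY to JCT: IVY–MID–JCT costing 19
Best JCT to DOK: JCT–CEN–SUM–QRY–DOK costing 17
Total via JCT: 19 + 17 = $36.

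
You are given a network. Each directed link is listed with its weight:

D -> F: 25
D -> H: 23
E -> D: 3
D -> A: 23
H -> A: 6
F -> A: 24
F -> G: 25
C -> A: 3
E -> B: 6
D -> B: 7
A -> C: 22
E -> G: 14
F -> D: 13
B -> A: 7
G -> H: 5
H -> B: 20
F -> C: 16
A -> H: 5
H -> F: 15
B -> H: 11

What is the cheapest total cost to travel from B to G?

Compare a few routes:
B → H → F → G: 11+15+25 = 51
B → A → H → F → G: 7+5+15+25 = 52
The minimum is 51 via B → H → F → G.

51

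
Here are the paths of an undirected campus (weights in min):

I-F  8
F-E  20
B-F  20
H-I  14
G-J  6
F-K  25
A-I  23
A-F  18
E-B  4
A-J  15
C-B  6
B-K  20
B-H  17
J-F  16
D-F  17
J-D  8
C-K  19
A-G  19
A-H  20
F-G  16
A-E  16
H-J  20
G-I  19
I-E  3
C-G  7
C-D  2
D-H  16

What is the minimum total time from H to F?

Enumerating some paths:
H → I → F: 14+8 = 22
H → B → E → I → F: 17+4+3+8 = 32
H → J → F: 20+16 = 36
H → D → F: 16+17 = 33
Cheapest is H → I → F at 22 min.

22 min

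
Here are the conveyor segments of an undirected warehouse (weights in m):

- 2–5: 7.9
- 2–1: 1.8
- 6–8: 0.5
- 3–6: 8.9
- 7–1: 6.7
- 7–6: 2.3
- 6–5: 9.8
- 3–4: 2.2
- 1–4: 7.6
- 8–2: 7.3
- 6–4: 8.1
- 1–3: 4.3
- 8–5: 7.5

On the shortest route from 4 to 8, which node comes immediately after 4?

Compare a few routes:
4 - 3 - 1 - 2 - 8: 2.2+4.3+1.8+7.3 = 15.6
4 - 3 - 6 - 8: 2.2+8.9+0.5 = 11.6
4 - 6 - 8: 8.1+0.5 = 8.6
Cheapest is 4 - 6 - 8 at 8.6 m.
So from 4 the first move is to 6.

6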